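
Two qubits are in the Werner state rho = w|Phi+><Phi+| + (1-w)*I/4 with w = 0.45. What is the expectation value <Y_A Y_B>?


|Phi+> = (|00> + |11>)/sqrt(2)
For the pure Bell state, <Y_A Y_B> = -1 (Bell-state Pauli correlator).
The maximally-mixed part I/4 has tr(I/4 * P tensor P) = 0 for any traceless Pauli P.
So <Y_A Y_B>_rho = w * (-1) + (1 - w) * 0
= 0.45 * (-1)
= -0.4500

-0.4500


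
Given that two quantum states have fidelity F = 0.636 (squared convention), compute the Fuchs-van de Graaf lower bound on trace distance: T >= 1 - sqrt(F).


Fuchs-van de Graaf (squared-fidelity convention): 1 - sqrt(F) <= T <= sqrt(1 - F).
Lower bound: T >= 1 - sqrt(F)
sqrt(F) = sqrt(0.636) = 0.7975
T >= 1 - 0.7975
T >= 0.2025

0.2025


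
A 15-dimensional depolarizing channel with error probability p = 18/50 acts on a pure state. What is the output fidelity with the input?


F = (1-p) + p/d
= (1 - 0.3600) + 0.3600/15
= 0.6400 + 0.0240
= 0.6640

0.6640


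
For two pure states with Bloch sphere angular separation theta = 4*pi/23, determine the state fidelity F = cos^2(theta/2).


For states separated by angle theta on Bloch sphere:
F = cos^2(theta/2)
theta = 4*pi/23 = 0.5464
theta/2 = 0.2732
cos(theta/2) = 0.9629
F = 0.9272

0.9272


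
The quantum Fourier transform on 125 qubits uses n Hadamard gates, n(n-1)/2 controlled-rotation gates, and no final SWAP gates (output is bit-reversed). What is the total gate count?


Hadamard gates: 125
Controlled rotations: n*(n-1)/2 = 125*124/2 = 7750
SWAP gates: 0 (omitted)
Total = 125 + 7750
= 7875

7875


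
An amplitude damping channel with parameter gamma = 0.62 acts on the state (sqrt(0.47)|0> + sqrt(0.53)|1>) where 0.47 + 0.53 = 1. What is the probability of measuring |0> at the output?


For amplitude damping with parameter gamma on state sqrt(a)|0> + sqrt(b)|1>:
alpha^2 = 0.47, beta^2 = 0.53
P(|0>) = alpha^2 + gamma * beta^2
= 0.47 + 0.62 * 0.53
= 0.47 + 0.3286
= 0.7986

0.7986


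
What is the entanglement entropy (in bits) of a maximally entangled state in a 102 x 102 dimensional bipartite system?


For a maximally entangled state in d x d:
S = log2(d) = log2(102)
= 6.6724

6.6724


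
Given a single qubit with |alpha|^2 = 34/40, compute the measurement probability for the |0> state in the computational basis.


|alpha|^2 = 34/40 = 0.8500
|beta|^2 = 1 - 34/40 = 6/40 = 0.1500
P(|0>) = |alpha|^2 = 0.8500

0.8500


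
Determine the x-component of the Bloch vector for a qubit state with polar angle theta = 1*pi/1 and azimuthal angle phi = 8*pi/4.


theta = 3.1416, phi = 6.2832
r_x = sin(theta)*cos(phi) = 0.0000 * 1.0000
r_x = 0.0000

0.0000


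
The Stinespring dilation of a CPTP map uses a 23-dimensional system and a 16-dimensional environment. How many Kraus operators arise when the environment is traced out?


Tracing out the environment in an orthonormal basis {|i>_E} gives Kraus operators K_i = <i|_E U |0>_E.
Number of Kraus operators = dim(H_env) = d_env
= 16

16


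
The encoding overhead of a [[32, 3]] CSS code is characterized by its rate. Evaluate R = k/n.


Code rate R = k/n
= 3/32
= 0.0938

0.0938


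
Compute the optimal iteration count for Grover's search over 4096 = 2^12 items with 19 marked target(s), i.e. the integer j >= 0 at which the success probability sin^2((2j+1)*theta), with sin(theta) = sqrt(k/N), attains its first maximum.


After j Grover iterations the success probability is P(j) = sin^2((2j+1)*theta), where sin(theta) = sqrt(k/N).
N = 2^12 = 4096, k = 19
sin(theta) = sqrt(k/N) = 0.06810779599
theta = arcsin(sqrt(k/N)) = 0.06816056116 rad
P(j) reaches its first maximum when (2j+1)*theta is as close as possible to pi/2, i.e. j = round(pi/(4*theta) - 1/2).
pi/(4*theta) - 1/2 = 11.0228
(For comparison, the common estimate pi/4 * sqrt(N/k) = 11.5317; the exact maximiser is used here.)
Optimal iterations = 11

11


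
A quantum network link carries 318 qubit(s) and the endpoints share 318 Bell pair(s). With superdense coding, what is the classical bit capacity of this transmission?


Superdense coding allows 2 classical bits per shared entangled pair.
318 pair(s) -> 2 * 318 = 636 classical bits

636


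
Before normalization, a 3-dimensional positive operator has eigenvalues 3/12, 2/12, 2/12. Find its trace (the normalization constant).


tr(M) = sum of eigenvalues
= 3/12 + 2/12 + 2/12
= 7/12
= 0.5833

0.5833


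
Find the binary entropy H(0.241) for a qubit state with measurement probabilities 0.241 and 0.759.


S = -p*log2(p) - (1-p)*log2(1-p)
p = 0.2410, 1-p = 0.7590
= -0.2410 * log2(0.2410) - 0.7590 * log2(0.7590)
= -(-0.4947) - (-0.3020)
= 0.7967

0.7967


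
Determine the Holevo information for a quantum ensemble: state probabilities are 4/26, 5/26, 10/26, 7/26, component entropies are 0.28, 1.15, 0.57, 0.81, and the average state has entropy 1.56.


chi = S(rho) - sum_i p_i * S(rho_i)
Weighted entropy = 4/26 * 0.28 + 5/26 * 1.15 + 10/26 * 0.57 + 7/26 * 0.81
= 0.7015
chi = 1.56 - 0.7015
= 0.8585

0.8585


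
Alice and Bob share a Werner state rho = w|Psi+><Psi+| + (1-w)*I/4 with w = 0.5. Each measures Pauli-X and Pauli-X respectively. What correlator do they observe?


|Psi+> = (|01> + |10>)/sqrt(2)
For the pure Bell state, <X_A X_B> = +1 (Bell-state Pauli correlator).
The maximally-mixed part I/4 has tr(I/4 * P tensor P) = 0 for any traceless Pauli P.
So <X_A X_B>_rho = w * (+1) + (1 - w) * 0
= 0.5 * (+1)
= 0.5000

0.5000


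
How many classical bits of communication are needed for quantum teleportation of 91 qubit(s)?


Quantum teleportation requires 2 classical bits per qubit teleported.
91 qubit(s) -> 2 * 91 = 182 classical bits

182


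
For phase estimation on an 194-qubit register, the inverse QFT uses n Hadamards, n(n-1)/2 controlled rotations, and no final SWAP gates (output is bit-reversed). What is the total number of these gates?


Hadamard gates: 194
Controlled rotations: n*(n-1)/2 = 194*193/2 = 18721
SWAP gates: 0 (omitted)
Total = 194 + 18721
= 18915

18915


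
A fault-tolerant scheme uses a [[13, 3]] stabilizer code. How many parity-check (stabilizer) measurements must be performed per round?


For an [[n,k]] stabilizer code:
Number of stabilizer generators = n - k
= 13 - 3
= 10

10


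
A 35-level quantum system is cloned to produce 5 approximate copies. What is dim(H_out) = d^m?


Output space = H^(tensor 5) where dim(H) = 35
dim = 35^5
= 1225 (after 2 factors)
= 42875 (after 3 factors)
= 1500625 (after 4 factors)
= 52521875 (after 5 factors)
= 52521875

52521875


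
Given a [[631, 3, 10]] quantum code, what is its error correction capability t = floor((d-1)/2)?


Code parameters: [[631, 3, 10]], distance d = 10.
Number of correctable errors = floor((d-1)/2)
= floor((10 - 1)/2)
= floor(9/2)
= 4

4


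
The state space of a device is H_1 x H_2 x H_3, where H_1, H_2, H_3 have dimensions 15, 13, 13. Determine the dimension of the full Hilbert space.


dim(H_1 x H_2 x H_3) = 15 * 13 * 13
= 195 * 13
= 2535

2535


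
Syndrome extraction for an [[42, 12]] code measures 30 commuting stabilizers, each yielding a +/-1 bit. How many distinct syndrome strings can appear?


Each stabilizer generator gives a binary (+1 or -1) measurement outcome.
With 30 independent generators:
Total syndromes = 2^30
= 1073741824

1073741824


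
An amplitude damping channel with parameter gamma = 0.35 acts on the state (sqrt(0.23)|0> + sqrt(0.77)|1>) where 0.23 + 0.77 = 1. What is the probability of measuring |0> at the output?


For amplitude damping with parameter gamma on state sqrt(a)|0> + sqrt(b)|1>:
alpha^2 = 0.23, beta^2 = 0.77
P(|0>) = alpha^2 + gamma * beta^2
= 0.23 + 0.35 * 0.77
= 0.23 + 0.2695
= 0.4995

0.4995


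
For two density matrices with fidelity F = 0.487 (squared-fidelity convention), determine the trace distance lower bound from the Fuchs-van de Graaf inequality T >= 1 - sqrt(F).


Fuchs-van de Graaf (squared-fidelity convention): 1 - sqrt(F) <= T <= sqrt(1 - F).
Lower bound: T >= 1 - sqrt(F)
sqrt(F) = sqrt(0.487) = 0.6979
T >= 1 - 0.6979
T >= 0.3021

0.3021


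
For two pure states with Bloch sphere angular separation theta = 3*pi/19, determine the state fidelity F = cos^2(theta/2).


For states separated by angle theta on Bloch sphere:
F = cos^2(theta/2)
theta = 3*pi/19 = 0.4960
theta/2 = 0.2480
cos(theta/2) = 0.9694
F = 0.9397

0.9397


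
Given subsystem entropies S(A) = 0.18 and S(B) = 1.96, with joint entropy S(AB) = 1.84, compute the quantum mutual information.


I(A:B) = S(A) + S(B) - S(AB)
= 0.18 + 1.96 - 1.84
= 0.3000

0.3000


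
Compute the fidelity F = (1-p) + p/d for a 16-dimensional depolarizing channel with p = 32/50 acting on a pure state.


F = (1-p) + p/d
= (1 - 0.6400) + 0.6400/16
= 0.3600 + 0.0400
= 0.4000

0.4000


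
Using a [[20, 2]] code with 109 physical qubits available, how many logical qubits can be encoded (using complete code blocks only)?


Each code block uses 20 physical qubits for 2 logical qubit(s).
Number of complete blocks = floor(109 / 20) = 5
Logical qubits = 5 * 2
= 10

10


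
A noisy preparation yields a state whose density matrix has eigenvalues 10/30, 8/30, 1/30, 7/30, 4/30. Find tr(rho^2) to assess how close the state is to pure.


tr(rho^2) = sum of eigenvalues squared
= (10/30)^2 + (8/30)^2 + (1/30)^2 + (7/30)^2 + (4/30)^2
= (100 + 64 + 1 + 49 + 16) / 900
= 230/900
= 0.2556

0.2556


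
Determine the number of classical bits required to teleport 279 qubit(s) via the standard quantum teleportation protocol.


Quantum teleportation requires 2 classical bits per qubit teleported.
279 qubit(s) -> 2 * 279 = 558 classical bits

558


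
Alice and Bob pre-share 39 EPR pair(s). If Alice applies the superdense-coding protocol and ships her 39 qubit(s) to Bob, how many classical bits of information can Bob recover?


Superdense coding allows 2 classical bits per shared entangled pair.
39 pair(s) -> 2 * 39 = 78 classical bits

78


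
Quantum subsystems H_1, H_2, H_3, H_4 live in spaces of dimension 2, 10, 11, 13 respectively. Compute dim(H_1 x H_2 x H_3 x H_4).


dim(H_1 x H_2 x H_3 x H_4) = 2 * 10 * 11 * 13
= 20 * 11 * 13
= 220 * 13
= 2860

2860


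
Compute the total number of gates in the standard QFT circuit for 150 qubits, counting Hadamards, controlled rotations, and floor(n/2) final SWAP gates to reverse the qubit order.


Hadamard gates: 150
Controlled rotations: n*(n-1)/2 = 150*149/2 = 11175
SWAP gates: floor(n/2) = floor(150/2) = 75
Total = 150 + 11175 + 75
= 11400

11400


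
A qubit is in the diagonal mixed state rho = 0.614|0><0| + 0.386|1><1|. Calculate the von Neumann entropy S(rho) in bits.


S = -p*log2(p) - (1-p)*log2(1-p)
p = 0.6140, 1-p = 0.3860
= -0.6140 * log2(0.6140) - 0.3860 * log2(0.3860)
= -(-0.4321) - (-0.5301)
= 0.9622

0.9622


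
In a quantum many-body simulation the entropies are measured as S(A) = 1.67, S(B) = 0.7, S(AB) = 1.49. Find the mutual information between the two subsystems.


I(A:B) = S(A) + S(B) - S(AB)
= 1.67 + 0.7 - 1.49
= 0.8800

0.8800


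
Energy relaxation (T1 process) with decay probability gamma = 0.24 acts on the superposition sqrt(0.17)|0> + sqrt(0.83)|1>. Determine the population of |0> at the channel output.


For amplitude damping with parameter gamma on state sqrt(a)|0> + sqrt(b)|1>:
alpha^2 = 0.17, beta^2 = 0.83
P(|0>) = alpha^2 + gamma * beta^2
= 0.17 + 0.24 * 0.83
= 0.17 + 0.1992
= 0.3692

0.3692


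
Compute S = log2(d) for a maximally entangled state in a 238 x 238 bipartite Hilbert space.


For a maximally entangled state in d x d:
S = log2(d) = log2(238)
= 7.8948

7.8948


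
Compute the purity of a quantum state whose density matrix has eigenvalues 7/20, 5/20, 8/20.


tr(rho^2) = sum of eigenvalues squared
= (7/20)^2 + (5/20)^2 + (8/20)^2
= (49 + 25 + 64) / 400
= 138/400
= 0.3450

0.3450


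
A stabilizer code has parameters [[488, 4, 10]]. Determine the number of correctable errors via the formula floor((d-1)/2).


Code parameters: [[488, 4, 10]], distance d = 10.
Number of correctable errors = floor((d-1)/2)
= floor((10 - 1)/2)
= floor(9/2)
= 4

4


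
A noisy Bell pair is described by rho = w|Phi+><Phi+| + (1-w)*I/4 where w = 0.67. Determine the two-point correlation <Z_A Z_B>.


|Phi+> = (|00> + |11>)/sqrt(2)
For the pure Bell state, <Z_A Z_B> = +1 (Bell-state Pauli correlator).
The maximally-mixed part I/4 has tr(I/4 * P tensor P) = 0 for any traceless Pauli P.
So <Z_A Z_B>_rho = w * (+1) + (1 - w) * 0
= 0.67 * (+1)
= 0.6700

0.6700


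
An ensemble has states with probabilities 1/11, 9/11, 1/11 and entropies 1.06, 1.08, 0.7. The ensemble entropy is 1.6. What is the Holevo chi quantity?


chi = S(rho) - sum_i p_i * S(rho_i)
Weighted entropy = 1/11 * 1.06 + 9/11 * 1.08 + 1/11 * 0.7
= 1.0436
chi = 1.6 - 1.0436
= 0.5564

0.5564


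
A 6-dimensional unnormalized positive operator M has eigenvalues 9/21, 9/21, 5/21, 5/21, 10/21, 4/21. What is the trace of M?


tr(M) = sum of eigenvalues
= 9/21 + 9/21 + 5/21 + 5/21 + 10/21 + 4/21
= 42/21
= 2.0000

2.0000


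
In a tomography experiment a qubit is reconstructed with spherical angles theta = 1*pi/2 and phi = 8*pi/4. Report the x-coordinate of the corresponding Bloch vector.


theta = 1.5708, phi = 6.2832
r_x = sin(theta)*cos(phi) = 1.0000 * 1.0000
r_x = 1.0000

1.0000


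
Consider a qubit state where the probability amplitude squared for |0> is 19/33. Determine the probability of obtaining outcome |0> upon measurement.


|alpha|^2 = 19/33 = 0.5758
|beta|^2 = 1 - 19/33 = 14/33 = 0.4242
P(|0>) = |alpha|^2 = 0.5758

0.5758


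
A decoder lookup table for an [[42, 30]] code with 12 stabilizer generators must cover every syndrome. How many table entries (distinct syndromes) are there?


Each stabilizer generator gives a binary (+1 or -1) measurement outcome.
With 12 independent generators:
Total syndromes = 2^12
= 4096

4096


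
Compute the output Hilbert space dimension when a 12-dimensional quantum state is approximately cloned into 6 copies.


Output space = H^(tensor 6) where dim(H) = 12
dim = 12^6
= 144 (after 2 factors)
= 1728 (after 3 factors)
= 20736 (after 4 factors)
= 248832 (after 5 factors)
= 2985984 (after 6 factors)
= 2985984

2985984


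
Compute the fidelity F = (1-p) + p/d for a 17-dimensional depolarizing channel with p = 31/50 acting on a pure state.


F = (1-p) + p/d
= (1 - 0.6200) + 0.6200/17
= 0.3800 + 0.0365
= 0.4165

0.4165


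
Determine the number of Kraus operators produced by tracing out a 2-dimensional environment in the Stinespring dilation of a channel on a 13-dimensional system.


Tracing out the environment in an orthonormal basis {|i>_E} gives Kraus operators K_i = <i|_E U |0>_E.
Number of Kraus operators = dim(H_env) = d_env
= 2

2


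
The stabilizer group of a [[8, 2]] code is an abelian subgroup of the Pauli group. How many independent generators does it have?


For an [[n,k]] stabilizer code:
Number of stabilizer generators = n - k
= 8 - 2
= 6

6


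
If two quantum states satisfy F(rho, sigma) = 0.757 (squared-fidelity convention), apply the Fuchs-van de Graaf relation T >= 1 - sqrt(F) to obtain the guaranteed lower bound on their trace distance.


Fuchs-van de Graaf (squared-fidelity convention): 1 - sqrt(F) <= T <= sqrt(1 - F).
Lower bound: T >= 1 - sqrt(F)
sqrt(F) = sqrt(0.757) = 0.8701
T >= 1 - 0.8701
T >= 0.1299

0.1299


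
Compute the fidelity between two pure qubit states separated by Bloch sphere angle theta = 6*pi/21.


For states separated by angle theta on Bloch sphere:
F = cos^2(theta/2)
theta = 6*pi/21 = 0.8976
theta/2 = 0.4488
cos(theta/2) = 0.9010
F = 0.8117

0.8117


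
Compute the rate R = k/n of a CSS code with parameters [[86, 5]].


Code rate R = k/n
= 5/86
= 0.0581

0.0581


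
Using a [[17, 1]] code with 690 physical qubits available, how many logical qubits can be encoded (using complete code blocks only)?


Each code block uses 17 physical qubits for 1 logical qubit(s).
Number of complete blocks = floor(690 / 17) = 40
Logical qubits = 40 * 1
= 40

40


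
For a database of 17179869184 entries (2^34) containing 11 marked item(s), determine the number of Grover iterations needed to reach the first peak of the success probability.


After j Grover iterations the success probability is P(j) = sin^2((2j+1)*theta), where sin(theta) = sqrt(k/N).
N = 2^34 = 17179869184, k = 11
sin(theta) = sqrt(k/N) = 2.530383904e-05
theta = arcsin(sqrt(k/N)) = 2.530383904e-05 rad
P(j) reaches its first maximum when (2j+1)*theta is as close as possible to pi/2, i.e. j = round(pi/(4*theta) - 1/2).
pi/(4*theta) - 1/2 = 31038.1958
(For comparison, the common estimate pi/4 * sqrt(N/k) = 31038.6958; the exact maximiser is used here.)
Optimal iterations = 31038

31038


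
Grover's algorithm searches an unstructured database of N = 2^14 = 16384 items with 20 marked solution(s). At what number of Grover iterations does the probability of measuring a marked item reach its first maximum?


After j Grover iterations the success probability is P(j) = sin^2((2j+1)*theta), where sin(theta) = sqrt(k/N).
N = 2^14 = 16384, k = 20
sin(theta) = sqrt(k/N) = 0.03493856215
theta = arcsin(sqrt(k/N)) = 0.03494567432 rad
P(j) reaches its first maximum when (2j+1)*theta is as close as possible to pi/2, i.e. j = round(pi/(4*theta) - 1/2).
pi/(4*theta) - 1/2 = 21.9748
(For comparison, the common estimate pi/4 * sqrt(N/k) = 22.4794; the exact maximiser is used here.)
Optimal iterations = 22

22


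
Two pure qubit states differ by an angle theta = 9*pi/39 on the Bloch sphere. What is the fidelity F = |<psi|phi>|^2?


For states separated by angle theta on Bloch sphere:
F = cos^2(theta/2)
theta = 9*pi/39 = 0.7250
theta/2 = 0.3625
cos(theta/2) = 0.9350
F = 0.8743

0.8743


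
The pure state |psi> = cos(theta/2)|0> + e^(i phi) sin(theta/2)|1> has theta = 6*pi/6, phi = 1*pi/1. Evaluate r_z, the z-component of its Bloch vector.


theta = 3.1416, phi = 3.1416
r_z = cos(theta) = -1.0000

-1.0000


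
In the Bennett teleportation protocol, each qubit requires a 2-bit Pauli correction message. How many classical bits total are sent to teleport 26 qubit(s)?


Quantum teleportation requires 2 classical bits per qubit teleported.
26 qubit(s) -> 2 * 26 = 52 classical bits

52


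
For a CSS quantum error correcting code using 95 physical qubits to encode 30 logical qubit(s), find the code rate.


Code rate R = k/n
= 30/95
= 0.3158

0.3158


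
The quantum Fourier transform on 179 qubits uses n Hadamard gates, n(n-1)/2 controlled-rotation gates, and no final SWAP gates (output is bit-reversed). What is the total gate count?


Hadamard gates: 179
Controlled rotations: n*(n-1)/2 = 179*178/2 = 15931
SWAP gates: 0 (omitted)
Total = 179 + 15931
= 16110

16110


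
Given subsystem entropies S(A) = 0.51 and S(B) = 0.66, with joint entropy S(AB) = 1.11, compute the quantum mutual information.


I(A:B) = S(A) + S(B) - S(AB)
= 0.51 + 0.66 - 1.11
= 0.0600

0.0600


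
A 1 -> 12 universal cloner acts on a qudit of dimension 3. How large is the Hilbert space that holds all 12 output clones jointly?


Output space = H^(tensor 12) where dim(H) = 3
dim = 3^12
= 9 (after 2 factors)
= 27 (after 3 factors)
= 81 (after 4 factors)
= 243 (after 5 factors)
= 729 (after 6 factors)
= 2187 (after 7 factors)
= 6561 (after 8 factors)
= 19683 (after 9 factors)
= 59049 (after 10 factors)
= 177147 (after 11 factors)
= 531441 (after 12 factors)
= 531441

531441


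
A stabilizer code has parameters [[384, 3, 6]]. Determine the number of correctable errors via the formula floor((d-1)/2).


Code parameters: [[384, 3, 6]], distance d = 6.
Number of correctable errors = floor((d-1)/2)
= floor((6 - 1)/2)
= floor(5/2)
= 2

2


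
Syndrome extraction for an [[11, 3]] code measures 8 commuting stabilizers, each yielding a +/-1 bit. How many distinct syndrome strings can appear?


Each stabilizer generator gives a binary (+1 or -1) measurement outcome.
With 8 independent generators:
Total syndromes = 2^8
= 256

256


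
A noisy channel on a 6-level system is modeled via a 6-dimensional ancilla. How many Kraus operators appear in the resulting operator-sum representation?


Tracing out the environment in an orthonormal basis {|i>_E} gives Kraus operators K_i = <i|_E U |0>_E.
Number of Kraus operators = dim(H_env) = d_env
= 6

6


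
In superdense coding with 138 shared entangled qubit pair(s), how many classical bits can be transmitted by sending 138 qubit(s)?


Superdense coding allows 2 classical bits per shared entangled pair.
138 pair(s) -> 2 * 138 = 276 classical bits

276


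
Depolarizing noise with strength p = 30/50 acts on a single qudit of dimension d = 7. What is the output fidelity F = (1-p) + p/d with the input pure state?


F = (1-p) + p/d
= (1 - 0.6000) + 0.6000/7
= 0.4000 + 0.0857
= 0.4857

0.4857


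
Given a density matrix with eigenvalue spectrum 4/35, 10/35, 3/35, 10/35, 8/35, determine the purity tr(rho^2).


tr(rho^2) = sum of eigenvalues squared
= (4/35)^2 + (10/35)^2 + (3/35)^2 + (10/35)^2 + (8/35)^2
= (16 + 100 + 9 + 100 + 64) / 1225
= 289/1225
= 0.2359

0.2359


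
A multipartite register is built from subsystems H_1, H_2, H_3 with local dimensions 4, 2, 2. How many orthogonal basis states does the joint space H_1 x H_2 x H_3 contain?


dim(H_1 x H_2 x H_3) = 4 * 2 * 2
= 8 * 2
= 16

16


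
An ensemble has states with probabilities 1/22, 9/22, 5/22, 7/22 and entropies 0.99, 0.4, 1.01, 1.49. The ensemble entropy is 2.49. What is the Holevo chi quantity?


chi = S(rho) - sum_i p_i * S(rho_i)
Weighted entropy = 1/22 * 0.99 + 9/22 * 0.4 + 5/22 * 1.01 + 7/22 * 1.49
= 0.9123
chi = 2.49 - 0.9123
= 1.5777

1.5777


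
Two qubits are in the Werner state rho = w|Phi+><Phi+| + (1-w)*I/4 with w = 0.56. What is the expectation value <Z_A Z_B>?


|Phi+> = (|00> + |11>)/sqrt(2)
For the pure Bell state, <Z_A Z_B> = +1 (Bell-state Pauli correlator).
The maximally-mixed part I/4 has tr(I/4 * P tensor P) = 0 for any traceless Pauli P.
So <Z_A Z_B>_rho = w * (+1) + (1 - w) * 0
= 0.56 * (+1)
= 0.5600

0.5600


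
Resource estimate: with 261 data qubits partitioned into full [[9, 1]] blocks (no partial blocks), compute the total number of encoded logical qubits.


Each code block uses 9 physical qubits for 1 logical qubit(s).
Number of complete blocks = floor(261 / 9) = 29
Logical qubits = 29 * 1
= 29

29


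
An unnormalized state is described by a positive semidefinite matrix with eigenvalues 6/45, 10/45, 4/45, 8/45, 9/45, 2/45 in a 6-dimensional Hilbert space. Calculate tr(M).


tr(M) = sum of eigenvalues
= 6/45 + 10/45 + 4/45 + 8/45 + 9/45 + 2/45
= 39/45
= 0.8667

0.8667


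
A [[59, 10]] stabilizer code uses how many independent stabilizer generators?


For an [[n,k]] stabilizer code:
Number of stabilizer generators = n - k
= 59 - 10
= 49

49


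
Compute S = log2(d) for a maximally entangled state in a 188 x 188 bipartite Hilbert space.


For a maximally entangled state in d x d:
S = log2(d) = log2(188)
= 7.5546

7.5546


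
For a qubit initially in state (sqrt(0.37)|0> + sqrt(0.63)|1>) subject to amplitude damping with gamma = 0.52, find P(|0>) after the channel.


For amplitude damping with parameter gamma on state sqrt(a)|0> + sqrt(b)|1>:
alpha^2 = 0.37, beta^2 = 0.63
P(|0>) = alpha^2 + gamma * beta^2
= 0.37 + 0.52 * 0.63
= 0.37 + 0.3276
= 0.6976

0.6976


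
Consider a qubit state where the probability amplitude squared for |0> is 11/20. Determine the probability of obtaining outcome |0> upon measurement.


|alpha|^2 = 11/20 = 0.5500
|beta|^2 = 1 - 11/20 = 9/20 = 0.4500
P(|0>) = |alpha|^2 = 0.5500

0.5500


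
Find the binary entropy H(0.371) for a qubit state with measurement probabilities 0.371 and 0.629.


S = -p*log2(p) - (1-p)*log2(1-p)
p = 0.3710, 1-p = 0.6290
= -0.3710 * log2(0.3710) - 0.6290 * log2(0.6290)
= -(-0.5307) - (-0.4207)
= 0.9514

0.9514


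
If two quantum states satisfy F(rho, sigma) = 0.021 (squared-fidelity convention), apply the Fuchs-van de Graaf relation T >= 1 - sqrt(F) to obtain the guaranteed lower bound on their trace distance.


Fuchs-van de Graaf (squared-fidelity convention): 1 - sqrt(F) <= T <= sqrt(1 - F).
Lower bound: T >= 1 - sqrt(F)
sqrt(F) = sqrt(0.021) = 0.1449
T >= 1 - 0.1449
T >= 0.8551

0.8551


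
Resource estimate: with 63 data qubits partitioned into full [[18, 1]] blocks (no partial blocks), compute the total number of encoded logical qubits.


Each code block uses 18 physical qubits for 1 logical qubit(s).
Number of complete blocks = floor(63 / 18) = 3
Logical qubits = 3 * 1
= 3

3


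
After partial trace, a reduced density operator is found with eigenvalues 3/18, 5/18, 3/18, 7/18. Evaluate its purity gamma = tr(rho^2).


tr(rho^2) = sum of eigenvalues squared
= (3/18)^2 + (5/18)^2 + (3/18)^2 + (7/18)^2
= (9 + 25 + 9 + 49) / 324
= 92/324
= 0.2840

0.2840


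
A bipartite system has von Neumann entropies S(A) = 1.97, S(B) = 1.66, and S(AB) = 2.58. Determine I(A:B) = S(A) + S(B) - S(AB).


I(A:B) = S(A) + S(B) - S(AB)
= 1.97 + 1.66 - 2.58
= 1.0500

1.0500


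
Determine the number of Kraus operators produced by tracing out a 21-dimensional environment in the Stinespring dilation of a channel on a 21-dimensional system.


Tracing out the environment in an orthonormal basis {|i>_E} gives Kraus operators K_i = <i|_E U |0>_E.
Number of Kraus operators = dim(H_env) = d_env
= 21

21


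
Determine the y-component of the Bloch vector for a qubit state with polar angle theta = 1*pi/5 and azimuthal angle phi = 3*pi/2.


theta = 0.6283, phi = 4.7124
r_y = sin(theta)*sin(phi) = 0.5878 * -1.0000
r_y = -0.5878

-0.5878


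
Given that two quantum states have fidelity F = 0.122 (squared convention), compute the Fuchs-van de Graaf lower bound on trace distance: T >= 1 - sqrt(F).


Fuchs-van de Graaf (squared-fidelity convention): 1 - sqrt(F) <= T <= sqrt(1 - F).
Lower bound: T >= 1 - sqrt(F)
sqrt(F) = sqrt(0.122) = 0.3493
T >= 1 - 0.3493
T >= 0.6507

0.6507


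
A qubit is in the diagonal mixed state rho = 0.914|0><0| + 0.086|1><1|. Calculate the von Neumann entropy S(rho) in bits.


S = -p*log2(p) - (1-p)*log2(1-p)
p = 0.9140, 1-p = 0.0860
= -0.9140 * log2(0.9140) - 0.0860 * log2(0.0860)
= -(-0.1186) - (-0.3044)
= 0.4230

0.4230


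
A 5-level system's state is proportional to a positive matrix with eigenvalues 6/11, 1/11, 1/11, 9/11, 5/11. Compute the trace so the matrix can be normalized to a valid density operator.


tr(M) = sum of eigenvalues
= 6/11 + 1/11 + 1/11 + 9/11 + 5/11
= 22/11
= 2.0000

2.0000


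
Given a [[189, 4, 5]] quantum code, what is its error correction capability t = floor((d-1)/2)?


Code parameters: [[189, 4, 5]], distance d = 5.
Number of correctable errors = floor((d-1)/2)
= floor((5 - 1)/2)
= floor(4/2)
= 2

2


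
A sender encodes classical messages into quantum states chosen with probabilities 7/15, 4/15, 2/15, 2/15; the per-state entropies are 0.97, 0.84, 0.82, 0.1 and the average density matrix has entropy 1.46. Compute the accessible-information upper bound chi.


chi = S(rho) - sum_i p_i * S(rho_i)
Weighted entropy = 7/15 * 0.97 + 4/15 * 0.84 + 2/15 * 0.82 + 2/15 * 0.1
= 0.7993
chi = 1.46 - 0.7993
= 0.6607

0.6607


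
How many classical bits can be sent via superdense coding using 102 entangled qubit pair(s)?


Superdense coding allows 2 classical bits per shared entangled pair.
102 pair(s) -> 2 * 102 = 204 classical bits

204


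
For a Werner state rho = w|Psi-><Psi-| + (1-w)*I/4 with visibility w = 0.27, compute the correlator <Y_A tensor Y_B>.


|Psi-> = (|01> - |10>)/sqrt(2)
For the pure Bell state, <Y_A Y_B> = -1 (Bell-state Pauli correlator).
The maximally-mixed part I/4 has tr(I/4 * P tensor P) = 0 for any traceless Pauli P.
So <Y_A Y_B>_rho = w * (-1) + (1 - w) * 0
= 0.27 * (-1)
= -0.2700

-0.2700


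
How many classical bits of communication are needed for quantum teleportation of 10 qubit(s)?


Quantum teleportation requires 2 classical bits per qubit teleported.
10 qubit(s) -> 2 * 10 = 20 classical bits

20


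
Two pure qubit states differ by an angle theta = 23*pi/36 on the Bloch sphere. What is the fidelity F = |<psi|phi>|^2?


For states separated by angle theta on Bloch sphere:
F = cos^2(theta/2)
theta = 23*pi/36 = 2.0071
theta/2 = 1.0036
cos(theta/2) = 0.5373
F = 0.2887

0.2887


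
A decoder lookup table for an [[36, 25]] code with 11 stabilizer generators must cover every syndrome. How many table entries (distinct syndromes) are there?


Each stabilizer generator gives a binary (+1 or -1) measurement outcome.
With 11 independent generators:
Total syndromes = 2^11
= 2048

2048


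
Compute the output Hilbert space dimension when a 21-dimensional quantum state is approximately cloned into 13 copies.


Output space = H^(tensor 13) where dim(H) = 21
dim = 21^13
= 441 (after 2 factors)
= 9261 (after 3 factors)
= 194481 (after 4 factors)
= 4084101 (after 5 factors)
= 85766121 (after 6 factors)
= 1801088541 (after 7 factors)
= 37822859361 (after 8 factors)
= 794280046581 (after 9 factors)
= 16679880978201 (after 10 factors)
= 350277500542221 (after 11 factors)
= 7355827511386641 (after 12 factors)
= 154472377739119461 (after 13 factors)
= 154472377739119461

154472377739119461


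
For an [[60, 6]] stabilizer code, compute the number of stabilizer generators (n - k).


For an [[n,k]] stabilizer code:
Number of stabilizer generators = n - k
= 60 - 6
= 54

54


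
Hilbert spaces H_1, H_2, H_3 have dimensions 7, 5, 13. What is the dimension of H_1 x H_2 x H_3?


dim(H_1 x H_2 x H_3) = 7 * 5 * 13
= 35 * 13
= 455

455


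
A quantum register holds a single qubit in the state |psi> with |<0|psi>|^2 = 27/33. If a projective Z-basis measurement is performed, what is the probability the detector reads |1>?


|alpha|^2 = 27/33 = 0.8182
|beta|^2 = 1 - 27/33 = 6/33 = 0.1818
P(|1>) = |beta|^2 = 0.1818

0.1818


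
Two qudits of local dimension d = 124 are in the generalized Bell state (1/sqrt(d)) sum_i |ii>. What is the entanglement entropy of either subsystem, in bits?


For a maximally entangled state in d x d:
S = log2(d) = log2(124)
= 6.9542

6.9542


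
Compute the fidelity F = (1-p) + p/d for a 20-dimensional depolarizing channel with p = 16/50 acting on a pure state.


F = (1-p) + p/d
= (1 - 0.3200) + 0.3200/20
= 0.6800 + 0.0160
= 0.6960

0.6960


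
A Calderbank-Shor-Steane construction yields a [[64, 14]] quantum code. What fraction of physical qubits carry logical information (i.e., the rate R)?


Code rate R = k/n
= 14/64
= 0.2188

0.2188


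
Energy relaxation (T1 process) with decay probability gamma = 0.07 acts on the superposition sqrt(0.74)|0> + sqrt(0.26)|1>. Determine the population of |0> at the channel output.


For amplitude damping with parameter gamma on state sqrt(a)|0> + sqrt(b)|1>:
alpha^2 = 0.74, beta^2 = 0.26
P(|0>) = alpha^2 + gamma * beta^2
= 0.74 + 0.07 * 0.26
= 0.74 + 0.0182
= 0.7582

0.7582


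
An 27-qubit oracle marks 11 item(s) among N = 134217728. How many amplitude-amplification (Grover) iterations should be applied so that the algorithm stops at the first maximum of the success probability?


After j Grover iterations the success probability is P(j) = sin^2((2j+1)*theta), where sin(theta) = sqrt(k/N).
N = 2^27 = 134217728, k = 11
sin(theta) = sqrt(k/N) = 0.0002862802588
theta = arcsin(sqrt(k/N)) = 0.0002862802627 rad
P(j) reaches its first maximum when (2j+1)*theta is as close as possible to pi/2, i.e. j = round(pi/(4*theta) - 1/2).
pi/(4*theta) - 1/2 = 2742.9590
(For comparison, the common estimate pi/4 * sqrt(N/k) = 2743.4590; the exact maximiser is used here.)
Optimal iterations = 2743

2743


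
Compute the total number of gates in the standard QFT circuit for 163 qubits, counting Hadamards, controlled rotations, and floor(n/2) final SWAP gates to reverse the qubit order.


Hadamard gates: 163
Controlled rotations: n*(n-1)/2 = 163*162/2 = 13203
SWAP gates: floor(n/2) = floor(163/2) = 81
Total = 163 + 13203 + 81
= 13447

13447


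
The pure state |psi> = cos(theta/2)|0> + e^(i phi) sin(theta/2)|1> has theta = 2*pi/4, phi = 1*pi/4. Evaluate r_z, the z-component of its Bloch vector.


theta = 1.5708, phi = 0.7854
r_z = cos(theta) = 0.0000

0.0000


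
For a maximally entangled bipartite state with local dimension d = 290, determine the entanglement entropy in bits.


For a maximally entangled state in d x d:
S = log2(d) = log2(290)
= 8.1799

8.1799


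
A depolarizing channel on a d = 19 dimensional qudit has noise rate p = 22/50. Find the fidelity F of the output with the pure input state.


F = (1-p) + p/d
= (1 - 0.4400) + 0.4400/19
= 0.5600 + 0.0232
= 0.5832

0.5832


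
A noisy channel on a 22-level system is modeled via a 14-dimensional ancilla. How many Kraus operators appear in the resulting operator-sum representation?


Tracing out the environment in an orthonormal basis {|i>_E} gives Kraus operators K_i = <i|_E U |0>_E.
Number of Kraus operators = dim(H_env) = d_env
= 14

14


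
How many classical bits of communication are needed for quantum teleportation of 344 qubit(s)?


Quantum teleportation requires 2 classical bits per qubit teleported.
344 qubit(s) -> 2 * 344 = 688 classical bits

688


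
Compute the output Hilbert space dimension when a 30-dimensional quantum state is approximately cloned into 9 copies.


Output space = H^(tensor 9) where dim(H) = 30
dim = 30^9
= 900 (after 2 factors)
= 27000 (after 3 factors)
= 810000 (after 4 factors)
= 24300000 (after 5 factors)
= 729000000 (after 6 factors)
= 21870000000 (after 7 factors)
= 656100000000 (after 8 factors)
= 19683000000000 (after 9 factors)
= 19683000000000

19683000000000


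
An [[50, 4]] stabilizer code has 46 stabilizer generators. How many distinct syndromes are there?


Each stabilizer generator gives a binary (+1 or -1) measurement outcome.
With 46 independent generators:
Total syndromes = 2^46
= 70368744177664

70368744177664


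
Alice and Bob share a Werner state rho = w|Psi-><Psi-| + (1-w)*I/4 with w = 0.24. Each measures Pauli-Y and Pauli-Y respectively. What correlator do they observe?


|Psi-> = (|01> - |10>)/sqrt(2)
For the pure Bell state, <Y_A Y_B> = -1 (Bell-state Pauli correlator).
The maximally-mixed part I/4 has tr(I/4 * P tensor P) = 0 for any traceless Pauli P.
So <Y_A Y_B>_rho = w * (-1) + (1 - w) * 0
= 0.24 * (-1)
= -0.2400

-0.2400


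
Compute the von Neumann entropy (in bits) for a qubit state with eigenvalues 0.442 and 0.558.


S = -p*log2(p) - (1-p)*log2(1-p)
p = 0.4420, 1-p = 0.5580
= -0.4420 * log2(0.4420) - 0.5580 * log2(0.5580)
= -(-0.5206) - (-0.4696)
= 0.9903

0.9903


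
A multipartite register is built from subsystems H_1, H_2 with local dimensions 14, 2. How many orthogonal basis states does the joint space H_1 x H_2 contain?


dim(H_1 x H_2) = 14 * 2
= 28

28


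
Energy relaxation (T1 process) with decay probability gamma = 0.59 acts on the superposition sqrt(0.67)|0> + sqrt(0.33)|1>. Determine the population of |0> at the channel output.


For amplitude damping with parameter gamma on state sqrt(a)|0> + sqrt(b)|1>:
alpha^2 = 0.67, beta^2 = 0.33
P(|0>) = alpha^2 + gamma * beta^2
= 0.67 + 0.59 * 0.33
= 0.67 + 0.1947
= 0.8647

0.8647


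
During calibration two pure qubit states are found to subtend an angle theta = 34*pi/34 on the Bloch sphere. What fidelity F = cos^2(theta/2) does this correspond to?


For states separated by angle theta on Bloch sphere:
F = cos^2(theta/2)
theta = 34*pi/34 = 3.1416
theta/2 = 1.5708
cos(theta/2) = 0.0000
F = 0.0000

0.0000


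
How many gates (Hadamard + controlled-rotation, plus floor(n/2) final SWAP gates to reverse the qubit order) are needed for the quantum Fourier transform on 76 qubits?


Hadamard gates: 76
Controlled rotations: n*(n-1)/2 = 76*75/2 = 2850
SWAP gates: floor(n/2) = floor(76/2) = 38
Total = 76 + 2850 + 38
= 2964

2964


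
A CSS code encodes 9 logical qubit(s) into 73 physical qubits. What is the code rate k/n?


Code rate R = k/n
= 9/73
= 0.1233

0.1233


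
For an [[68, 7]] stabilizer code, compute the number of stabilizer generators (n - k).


For an [[n,k]] stabilizer code:
Number of stabilizer generators = n - k
= 68 - 7
= 61

61


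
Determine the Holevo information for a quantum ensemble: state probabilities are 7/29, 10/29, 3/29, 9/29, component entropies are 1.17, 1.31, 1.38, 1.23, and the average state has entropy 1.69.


chi = S(rho) - sum_i p_i * S(rho_i)
Weighted entropy = 7/29 * 1.17 + 10/29 * 1.31 + 3/29 * 1.38 + 9/29 * 1.23
= 1.2586
chi = 1.69 - 1.2586
= 0.4314

0.4314


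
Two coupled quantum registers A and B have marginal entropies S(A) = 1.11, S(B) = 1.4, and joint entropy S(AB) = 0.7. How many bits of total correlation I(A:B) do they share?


I(A:B) = S(A) + S(B) - S(AB)
= 1.11 + 1.4 - 0.7
= 1.8100

1.8100


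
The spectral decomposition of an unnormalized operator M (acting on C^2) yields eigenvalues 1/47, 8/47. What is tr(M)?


tr(M) = sum of eigenvalues
= 1/47 + 8/47
= 9/47
= 0.1915

0.1915


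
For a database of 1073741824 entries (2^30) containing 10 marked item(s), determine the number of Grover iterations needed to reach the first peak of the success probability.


After j Grover iterations the success probability is P(j) = sin^2((2j+1)*theta), where sin(theta) = sqrt(k/N).
N = 2^30 = 1073741824, k = 10
sin(theta) = sqrt(k/N) = 9.650505555e-05
theta = arcsin(sqrt(k/N)) = 9.65050557e-05 rad
P(j) reaches its first maximum when (2j+1)*theta is as close as possible to pi/2, i.e. j = round(pi/(4*theta) - 1/2).
pi/(4*theta) - 1/2 = 8137.9147
(For comparison, the common estimate pi/4 * sqrt(N/k) = 8138.4147; the exact maximiser is used here.)
Optimal iterations = 8138

8138


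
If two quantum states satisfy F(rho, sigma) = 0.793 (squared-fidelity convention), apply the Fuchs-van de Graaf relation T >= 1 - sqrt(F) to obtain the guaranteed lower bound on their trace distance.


Fuchs-van de Graaf (squared-fidelity convention): 1 - sqrt(F) <= T <= sqrt(1 - F).
Lower bound: T >= 1 - sqrt(F)
sqrt(F) = sqrt(0.793) = 0.8905
T >= 1 - 0.8905
T >= 0.1095

0.1095


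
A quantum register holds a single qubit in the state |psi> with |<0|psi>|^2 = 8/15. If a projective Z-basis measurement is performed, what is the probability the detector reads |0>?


|alpha|^2 = 8/15 = 0.5333
|beta|^2 = 1 - 8/15 = 7/15 = 0.4667
P(|0>) = |alpha|^2 = 0.5333

0.5333


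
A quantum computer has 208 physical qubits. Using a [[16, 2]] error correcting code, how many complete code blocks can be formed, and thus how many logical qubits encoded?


Each code block uses 16 physical qubits for 2 logical qubit(s).
Number of complete blocks = floor(208 / 16) = 13
Logical qubits = 13 * 2
= 26

26


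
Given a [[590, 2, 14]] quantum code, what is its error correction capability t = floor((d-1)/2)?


Code parameters: [[590, 2, 14]], distance d = 14.
Number of correctable errors = floor((d-1)/2)
= floor((14 - 1)/2)
= floor(13/2)
= 6

6


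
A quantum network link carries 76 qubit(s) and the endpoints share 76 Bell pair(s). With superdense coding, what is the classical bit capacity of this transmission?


Superdense coding allows 2 classical bits per shared entangled pair.
76 pair(s) -> 2 * 76 = 152 classical bits

152


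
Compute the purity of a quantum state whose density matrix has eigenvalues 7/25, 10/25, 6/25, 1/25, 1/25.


tr(rho^2) = sum of eigenvalues squared
= (7/25)^2 + (10/25)^2 + (6/25)^2 + (1/25)^2 + (1/25)^2
= (49 + 100 + 36 + 1 + 1) / 625
= 187/625
= 0.2992

0.2992


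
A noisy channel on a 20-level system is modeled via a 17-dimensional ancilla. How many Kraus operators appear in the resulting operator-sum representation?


Tracing out the environment in an orthonormal basis {|i>_E} gives Kraus operators K_i = <i|_E U |0>_E.
Number of Kraus operators = dim(H_env) = d_env
= 17

17
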